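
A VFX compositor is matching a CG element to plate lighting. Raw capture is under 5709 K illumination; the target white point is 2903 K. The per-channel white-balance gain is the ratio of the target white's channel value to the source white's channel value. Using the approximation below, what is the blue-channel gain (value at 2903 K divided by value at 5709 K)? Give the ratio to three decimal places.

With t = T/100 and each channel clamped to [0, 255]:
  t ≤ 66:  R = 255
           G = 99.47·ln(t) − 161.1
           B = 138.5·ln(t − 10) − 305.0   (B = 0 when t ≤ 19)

At 5709 K (t = 57.09):
  B = 138.5·ln(57.09 − 10) − 305.0 = 138.5·ln 47.09 − 305.0 = 138.5·3.8521 − 305.0 = 228.510.
At 2903 K (t = 29.03):
  B = 138.5·ln(29.03 − 10) − 305.0 = 138.5·ln 19.03 − 305.0 = 138.5·2.9460 − 305.0 = 103.023.
Gain = 103.023 / 228.510 = 0.4508 → 0.451.

0.451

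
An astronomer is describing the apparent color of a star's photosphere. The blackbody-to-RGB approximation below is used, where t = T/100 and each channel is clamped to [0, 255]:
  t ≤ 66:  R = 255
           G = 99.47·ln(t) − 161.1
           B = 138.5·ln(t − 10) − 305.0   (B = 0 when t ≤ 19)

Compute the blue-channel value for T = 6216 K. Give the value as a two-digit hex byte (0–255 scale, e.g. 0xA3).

0xF3

t = 6216/100 = 62.16; the t ≤ 66 branch applies.
B = 138.5·ln(62.16 − 10) − 305.0 = 138.5·ln 52.16 − 305.0 = 138.5·3.9543 − 305.0 = 242.673.
Rounded: 243; in hex, 0xF3.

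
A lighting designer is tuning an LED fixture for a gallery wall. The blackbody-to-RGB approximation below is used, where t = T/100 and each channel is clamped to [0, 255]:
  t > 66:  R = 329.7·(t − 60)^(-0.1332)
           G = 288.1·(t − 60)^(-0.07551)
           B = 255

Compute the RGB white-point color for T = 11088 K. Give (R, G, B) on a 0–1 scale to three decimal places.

t = 11088/100 = 110.88; the t > 66 branch applies.
R = 329.7·(110.88 − 60)^(-0.1332) = 329.7·50.88^(-0.1332) = 329.7·0.59250 = 195.347.
G = 288.1·(110.88 − 60)^(-0.07551) = 288.1·50.88^(-0.07551) = 288.1·0.74326 = 214.132.
B = 255 by definition for t > 66.
Dividing each by 255: (0.7661, 0.8397, 1.0000) → (0.766, 0.840, 1.000).

(0.766, 0.840, 1.000)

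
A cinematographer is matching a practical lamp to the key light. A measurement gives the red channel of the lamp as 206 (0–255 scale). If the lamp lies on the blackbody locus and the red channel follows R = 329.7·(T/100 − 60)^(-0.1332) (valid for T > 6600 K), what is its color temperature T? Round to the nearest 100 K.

(t − 60)^(-0.1332) = 206/329.7 = 0.62481.
t − 60 = 0.62481^(1/-0.1332) = 0.62481^(-7.508) = 34.152, so t = 94.152.
T = 100·t = 9415 K → 9400 K to the nearest 100 K.

9400 K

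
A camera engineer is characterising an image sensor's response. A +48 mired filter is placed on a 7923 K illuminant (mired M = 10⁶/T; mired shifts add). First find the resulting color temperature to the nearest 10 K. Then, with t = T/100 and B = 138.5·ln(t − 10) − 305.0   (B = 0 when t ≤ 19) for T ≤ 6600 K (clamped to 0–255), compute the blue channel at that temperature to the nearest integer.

229

M_in = 10⁶/7923 = 126.21; M_out = 126.21 + (+48) = 174.21.
T_out = 10⁶/174.21 = 5740.0 K → 5740 K; t = 57.4.
B = 138.5·ln(57.4 − 10) − 305.0 = 138.5·ln 47.4 − 305.0 = 138.5·3.8586 − 305.0 = 229.419.
Rounded: 229.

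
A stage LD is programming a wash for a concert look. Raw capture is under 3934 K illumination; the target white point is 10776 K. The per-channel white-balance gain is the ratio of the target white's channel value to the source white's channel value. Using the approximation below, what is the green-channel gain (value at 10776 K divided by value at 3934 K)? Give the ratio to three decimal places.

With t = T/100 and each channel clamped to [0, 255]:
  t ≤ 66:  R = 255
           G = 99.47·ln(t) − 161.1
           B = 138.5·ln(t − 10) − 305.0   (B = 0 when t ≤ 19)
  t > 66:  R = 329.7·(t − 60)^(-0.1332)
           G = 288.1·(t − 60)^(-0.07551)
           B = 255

1.054

At 3934 K (t = 39.34):
  G = 99.47·ln 39.34 − 161.1 = 99.47·3.6722 − 161.1 = 204.178.
At 10776 K (t = 107.76):
  G = 288.1·(107.76 − 60)^(-0.07551) = 288.1·47.76^(-0.07551) = 288.1·0.74682 = 215.158.
Gain = 215.158 / 204.178 = 1.0538 → 1.054.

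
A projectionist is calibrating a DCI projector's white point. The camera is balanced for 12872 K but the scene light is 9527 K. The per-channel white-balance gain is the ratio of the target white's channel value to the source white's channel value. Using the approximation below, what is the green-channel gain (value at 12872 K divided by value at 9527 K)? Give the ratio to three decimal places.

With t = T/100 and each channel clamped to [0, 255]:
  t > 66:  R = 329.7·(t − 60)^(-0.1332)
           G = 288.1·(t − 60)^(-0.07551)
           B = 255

0.951

At 9527 K (t = 95.27):
  G = 288.1·(95.27 − 60)^(-0.07551) = 288.1·35.27^(-0.07551) = 288.1·0.76411 = 220.140.
At 12872 K (t = 128.72):
  G = 288.1·(128.72 − 60)^(-0.07551) = 288.1·68.72^(-0.07551) = 288.1·0.72658 = 209.327.
Gain = 209.327 / 220.140 = 0.9509 → 0.951.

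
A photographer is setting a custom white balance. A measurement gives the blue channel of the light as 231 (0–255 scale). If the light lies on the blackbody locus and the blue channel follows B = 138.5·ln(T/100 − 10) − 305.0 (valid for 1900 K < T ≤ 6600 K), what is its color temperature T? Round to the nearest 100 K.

ln(t − 10) = (231 + 305.0) / 138.5 = 3.8700.
t − 10 = e^3.8700 = 47.944, so t = 57.944.
T = 100·t = 5794 K → 5800 K to the nearest 100 K.

5800 K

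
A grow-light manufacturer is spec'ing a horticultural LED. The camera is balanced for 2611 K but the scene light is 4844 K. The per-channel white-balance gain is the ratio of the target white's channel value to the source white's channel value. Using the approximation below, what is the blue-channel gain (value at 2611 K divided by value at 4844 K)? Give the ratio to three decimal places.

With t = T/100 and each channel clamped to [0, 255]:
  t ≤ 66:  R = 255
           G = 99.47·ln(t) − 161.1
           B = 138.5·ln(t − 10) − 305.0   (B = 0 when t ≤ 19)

0.399

At 4844 K (t = 48.44):
  B = 138.5·ln(48.44 − 10) − 305.0 = 138.5·ln 38.44 − 305.0 = 138.5·3.6491 − 305.0 = 200.400.
At 2611 K (t = 26.11):
  B = 138.5·ln(26.11 − 10) − 305.0 = 138.5·ln 16.11 − 305.0 = 138.5·2.7794 − 305.0 = 79.952.
Gain = 79.952 / 200.400 = 0.3990 → 0.399.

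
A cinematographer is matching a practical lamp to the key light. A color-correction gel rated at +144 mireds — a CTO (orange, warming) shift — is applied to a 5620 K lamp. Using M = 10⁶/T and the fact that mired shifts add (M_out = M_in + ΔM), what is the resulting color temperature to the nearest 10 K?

M_in = 10⁶/5620 = 177.94 mireds.
M_out = 177.94 + (+144) = 321.94 mireds.
T_out = 10⁶/321.94 = 3106.2 K → 3110 K.

3110 K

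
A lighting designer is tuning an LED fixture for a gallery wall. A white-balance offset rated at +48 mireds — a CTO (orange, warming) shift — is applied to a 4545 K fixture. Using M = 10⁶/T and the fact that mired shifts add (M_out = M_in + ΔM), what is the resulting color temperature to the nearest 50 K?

3750 K

M_in = 10⁶/4545 = 220.02 mireds.
M_out = 220.02 + (+48) = 268.02 mireds.
T_out = 10⁶/268.02 = 3731.0 K → 3750 K.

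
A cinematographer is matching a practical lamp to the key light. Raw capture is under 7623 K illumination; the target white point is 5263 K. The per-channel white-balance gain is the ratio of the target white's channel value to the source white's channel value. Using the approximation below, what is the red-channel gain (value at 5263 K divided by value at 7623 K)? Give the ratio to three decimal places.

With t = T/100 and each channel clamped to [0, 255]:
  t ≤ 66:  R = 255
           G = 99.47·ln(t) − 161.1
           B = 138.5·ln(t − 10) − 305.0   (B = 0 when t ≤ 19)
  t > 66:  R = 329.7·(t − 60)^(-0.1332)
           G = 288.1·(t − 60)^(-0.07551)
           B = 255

At 7623 K (t = 76.23):
  R = 329.7·(76.23 − 60)^(-0.1332) = 329.7·16.23^(-0.1332) = 329.7·0.68990 = 227.460.
At 5263 K (t = 52.63):
  R = 255 by definition for t ≤ 66.
Gain = 255.000 / 227.460 = 1.1211 → 1.121.

1.121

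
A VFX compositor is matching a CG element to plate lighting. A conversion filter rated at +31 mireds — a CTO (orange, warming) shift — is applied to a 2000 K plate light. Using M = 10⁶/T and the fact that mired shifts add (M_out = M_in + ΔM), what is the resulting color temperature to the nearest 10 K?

1880 K

M_in = 10⁶/2000 = 500.00 mireds.
M_out = 500.00 + (+31) = 531.00 mireds.
T_out = 10⁶/531.00 = 1883.2 K → 1880 K.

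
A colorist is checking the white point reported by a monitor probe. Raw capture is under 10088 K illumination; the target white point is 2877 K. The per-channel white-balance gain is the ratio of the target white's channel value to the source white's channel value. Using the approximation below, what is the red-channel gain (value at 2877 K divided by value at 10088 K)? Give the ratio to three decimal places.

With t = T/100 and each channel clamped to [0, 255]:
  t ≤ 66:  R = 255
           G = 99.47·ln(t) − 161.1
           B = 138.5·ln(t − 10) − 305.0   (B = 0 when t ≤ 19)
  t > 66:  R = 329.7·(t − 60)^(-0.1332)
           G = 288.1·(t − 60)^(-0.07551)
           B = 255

At 10088 K (t = 100.88):
  R = 329.7·(100.88 − 60)^(-0.1332) = 329.7·40.88^(-0.1332) = 329.7·0.61002 = 201.125.
At 2877 K (t = 28.77):
  R = 255 by definition for t ≤ 66.
Gain = 255.000 / 201.125 = 1.2679 → 1.268.

1.268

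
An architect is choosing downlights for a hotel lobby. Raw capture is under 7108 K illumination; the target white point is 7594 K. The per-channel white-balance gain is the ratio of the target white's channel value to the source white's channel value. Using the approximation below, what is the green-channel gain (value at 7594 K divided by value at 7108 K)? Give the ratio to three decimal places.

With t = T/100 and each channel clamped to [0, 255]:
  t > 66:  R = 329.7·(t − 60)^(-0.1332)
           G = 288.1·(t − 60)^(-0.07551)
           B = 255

0.973

At 7108 K (t = 71.08):
  G = 288.1·(71.08 − 60)^(-0.07551) = 288.1·11.08^(-0.07551) = 288.1·0.83392 = 240.254.
At 7594 K (t = 75.94):
  G = 288.1·(75.94 − 60)^(-0.07551) = 288.1·15.94^(-0.07551) = 288.1·0.81133 = 233.746.
Gain = 233.746 / 240.254 = 0.9729 → 0.973.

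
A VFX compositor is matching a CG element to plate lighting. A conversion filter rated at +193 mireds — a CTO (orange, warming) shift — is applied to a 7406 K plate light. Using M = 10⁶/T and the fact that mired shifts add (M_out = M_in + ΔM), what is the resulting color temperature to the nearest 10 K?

M_in = 10⁶/7406 = 135.03 mireds.
M_out = 135.03 + (+193) = 328.03 mireds.
T_out = 10⁶/328.03 = 3048.5 K → 3050 K.

3050 K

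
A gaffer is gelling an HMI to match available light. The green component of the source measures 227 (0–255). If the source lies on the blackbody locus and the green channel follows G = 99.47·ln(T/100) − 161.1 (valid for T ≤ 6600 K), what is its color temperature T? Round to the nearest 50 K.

ln t = (227 + 161.1) / 99.47 = 3.9017.
t = e^3.9017 = 49.485.
T = 100·t = 4949 K → 4950 K to the nearest 50 K.

4950 K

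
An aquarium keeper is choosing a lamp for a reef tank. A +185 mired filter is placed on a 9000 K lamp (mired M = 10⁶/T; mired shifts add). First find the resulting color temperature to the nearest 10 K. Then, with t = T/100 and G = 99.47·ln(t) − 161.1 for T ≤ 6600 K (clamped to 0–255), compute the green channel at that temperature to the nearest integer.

M_in = 10⁶/9000 = 111.11; M_out = 111.11 + (+185) = 296.11.
T_out = 10⁶/296.11 = 3377.1 K → 3380 K; t = 33.8.
G = 99.47·ln 33.8 − 161.1 = 99.47·3.5205 − 161.1 = 189.080.
Rounded: 189.

189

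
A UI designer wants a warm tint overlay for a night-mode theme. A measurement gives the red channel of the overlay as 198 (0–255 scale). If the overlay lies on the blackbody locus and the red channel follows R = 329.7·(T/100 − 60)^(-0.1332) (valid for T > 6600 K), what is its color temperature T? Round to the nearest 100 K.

(t − 60)^(-0.1332) = 198/329.7 = 0.60055.
t − 60 = 0.60055^(1/-0.1332) = 0.60055^(-7.508) = 45.980, so t = 105.980.
T = 100·t = 10598 K → 10600 K to the nearest 100 K.

10600 K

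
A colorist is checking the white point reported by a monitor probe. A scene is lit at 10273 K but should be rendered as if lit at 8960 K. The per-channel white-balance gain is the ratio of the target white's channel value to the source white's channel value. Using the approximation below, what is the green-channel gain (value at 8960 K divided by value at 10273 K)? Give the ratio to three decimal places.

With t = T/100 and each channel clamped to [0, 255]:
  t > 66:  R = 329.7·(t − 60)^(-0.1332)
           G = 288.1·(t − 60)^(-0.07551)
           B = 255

At 10273 K (t = 102.73):
  G = 288.1·(102.73 − 60)^(-0.07551) = 288.1·42.73^(-0.07551) = 288.1·0.75312 = 216.973.
At 8960 K (t = 89.6):
  G = 288.1·(89.6 − 60)^(-0.07551) = 288.1·29.6^(-0.07551) = 288.1·0.77429 = 223.072.
Gain = 223.072 / 216.973 = 1.0281 → 1.028.

1.028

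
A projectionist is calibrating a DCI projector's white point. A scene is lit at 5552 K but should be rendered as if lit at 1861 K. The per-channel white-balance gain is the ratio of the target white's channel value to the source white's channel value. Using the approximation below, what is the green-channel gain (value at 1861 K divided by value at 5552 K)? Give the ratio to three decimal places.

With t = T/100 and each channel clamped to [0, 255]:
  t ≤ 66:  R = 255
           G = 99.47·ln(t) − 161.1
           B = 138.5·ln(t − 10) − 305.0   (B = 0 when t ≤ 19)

0.544

At 5552 K (t = 55.52):
  G = 99.47·ln 55.52 − 161.1 = 99.47·4.0167 − 161.1 = 238.445.
At 1861 K (t = 18.61):
  G = 99.47·ln 18.61 − 161.1 = 99.47·2.9237 − 161.1 = 129.720.
Gain = 129.720 / 238.445 = 0.5440 → 0.544.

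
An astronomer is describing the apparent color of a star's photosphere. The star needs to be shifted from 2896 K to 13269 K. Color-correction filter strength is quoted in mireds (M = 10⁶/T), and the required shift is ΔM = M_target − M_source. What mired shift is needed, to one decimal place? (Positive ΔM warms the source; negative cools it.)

M_source = 10⁶/2896 = 345.304; M_target = 10⁶/13269 = 75.364.
ΔM = 75.364 − 345.304 = -269.940 → -269.9 mireds, a cooling shift.

-269.9 mireds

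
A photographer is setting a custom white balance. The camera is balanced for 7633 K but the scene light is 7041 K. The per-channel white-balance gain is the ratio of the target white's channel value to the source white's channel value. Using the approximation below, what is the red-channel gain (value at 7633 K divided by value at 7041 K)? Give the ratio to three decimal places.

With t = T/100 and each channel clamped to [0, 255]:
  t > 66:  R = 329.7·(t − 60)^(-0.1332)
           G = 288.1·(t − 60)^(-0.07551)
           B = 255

0.942

At 7041 K (t = 70.41):
  R = 329.7·(70.41 − 60)^(-0.1332) = 329.7·10.41^(-0.1332) = 329.7·0.73194 = 241.321.
At 7633 K (t = 76.33):
  R = 329.7·(76.33 − 60)^(-0.1332) = 329.7·16.33^(-0.1332) = 329.7·0.68933 = 227.274.
Gain = 227.274 / 241.321 = 0.9418 → 0.942.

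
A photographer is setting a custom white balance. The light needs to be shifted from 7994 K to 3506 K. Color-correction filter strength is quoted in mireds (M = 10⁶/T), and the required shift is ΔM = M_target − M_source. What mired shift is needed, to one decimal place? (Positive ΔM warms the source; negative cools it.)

M_source = 10⁶/7994 = 125.094; M_target = 10⁶/3506 = 285.225.
ΔM = 285.225 − 125.094 = 160.132 → +160.1 mireds, a warming shift.

+160.1 mireds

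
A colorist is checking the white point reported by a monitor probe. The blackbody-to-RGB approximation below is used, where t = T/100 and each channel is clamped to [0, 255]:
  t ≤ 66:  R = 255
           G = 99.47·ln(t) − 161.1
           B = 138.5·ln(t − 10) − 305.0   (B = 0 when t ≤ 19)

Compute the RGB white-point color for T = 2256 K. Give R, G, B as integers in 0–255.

t = 2256/100 = 22.56; the t ≤ 66 branch applies.
R = 255 by definition for t ≤ 66.
G = 99.47·ln 22.56 − 161.1 = 99.47·3.1162 − 161.1 = 148.866.
B = 138.5·ln(22.56 − 10) − 305.0 = 138.5·ln 12.56 − 305.0 = 138.5·2.5305 − 305.0 = 45.477.
Rounded: (255, 149, 45).

R=255, G=149, B=45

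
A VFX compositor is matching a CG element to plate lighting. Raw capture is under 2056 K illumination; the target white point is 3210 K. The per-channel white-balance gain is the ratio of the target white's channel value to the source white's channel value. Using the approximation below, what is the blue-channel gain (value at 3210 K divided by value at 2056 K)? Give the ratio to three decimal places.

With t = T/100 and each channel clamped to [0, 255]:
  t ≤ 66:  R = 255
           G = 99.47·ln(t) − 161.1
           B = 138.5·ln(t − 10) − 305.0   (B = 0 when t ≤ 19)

5.767

At 2056 K (t = 20.56):
  B = 138.5·ln(20.56 − 10) − 305.0 = 138.5·ln 10.56 − 305.0 = 138.5·2.3571 − 305.0 = 21.455.
At 3210 K (t = 32.1):
  B = 138.5·ln(32.1 − 10) − 305.0 = 138.5·ln 22.1 − 305.0 = 138.5·3.0956 − 305.0 = 123.737.
Gain = 123.737 / 21.455 = 5.7674 → 5.767.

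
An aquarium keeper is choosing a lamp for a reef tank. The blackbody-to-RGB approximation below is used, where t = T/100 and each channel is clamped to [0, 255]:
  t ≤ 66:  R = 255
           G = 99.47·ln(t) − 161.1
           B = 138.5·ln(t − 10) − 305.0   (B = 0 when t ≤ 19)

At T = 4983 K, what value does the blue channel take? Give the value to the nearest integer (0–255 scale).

t = 4983/100 = 49.83; the t ≤ 66 branch applies.
B = 138.5·ln(49.83 − 10) − 305.0 = 138.5·ln 39.83 − 305.0 = 138.5·3.6846 − 305.0 = 205.320.
Rounded: 205.

205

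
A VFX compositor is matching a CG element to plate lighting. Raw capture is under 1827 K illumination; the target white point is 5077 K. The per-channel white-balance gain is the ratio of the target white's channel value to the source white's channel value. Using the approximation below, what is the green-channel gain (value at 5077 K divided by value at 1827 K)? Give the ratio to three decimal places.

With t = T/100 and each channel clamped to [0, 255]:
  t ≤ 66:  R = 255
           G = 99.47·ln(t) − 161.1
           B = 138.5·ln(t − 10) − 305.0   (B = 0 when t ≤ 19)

1.795

At 1827 K (t = 18.27):
  G = 99.47·ln 18.27 − 161.1 = 99.47·2.9053 − 161.1 = 127.886.
At 5077 K (t = 50.77):
  G = 99.47·ln 50.77 − 161.1 = 99.47·3.9273 − 161.1 = 229.549.
Gain = 229.549 / 127.886 = 1.7949 → 1.795.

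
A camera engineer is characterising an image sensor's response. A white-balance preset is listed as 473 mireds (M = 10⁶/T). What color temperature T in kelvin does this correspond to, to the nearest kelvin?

2114 K

T = 10⁶ / 473 = 2114.16 K → 2114 K.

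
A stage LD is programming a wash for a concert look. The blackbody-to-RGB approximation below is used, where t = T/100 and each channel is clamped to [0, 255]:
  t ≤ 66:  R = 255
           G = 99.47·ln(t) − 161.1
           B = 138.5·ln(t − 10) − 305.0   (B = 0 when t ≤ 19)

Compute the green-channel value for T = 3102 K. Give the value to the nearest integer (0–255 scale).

t = 3102/100 = 31.02; the t ≤ 66 branch applies.
G = 99.47·ln 31.02 − 161.1 = 99.47·3.4346 − 161.1 = 180.543.
Rounded: 181.

181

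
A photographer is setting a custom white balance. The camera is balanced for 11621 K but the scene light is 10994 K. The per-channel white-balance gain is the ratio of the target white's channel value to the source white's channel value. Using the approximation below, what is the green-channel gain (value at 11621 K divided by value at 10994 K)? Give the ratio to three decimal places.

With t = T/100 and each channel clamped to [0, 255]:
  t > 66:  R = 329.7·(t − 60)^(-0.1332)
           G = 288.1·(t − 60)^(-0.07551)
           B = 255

0.991

At 10994 K (t = 109.94):
  G = 288.1·(109.94 − 60)^(-0.07551) = 288.1·49.94^(-0.07551) = 288.1·0.74430 = 214.434.
At 11621 K (t = 116.21):
  G = 288.1·(116.21 − 60)^(-0.07551) = 288.1·56.21^(-0.07551) = 288.1·0.73769 = 212.527.
Gain = 212.527 / 214.434 = 0.9911 → 0.991.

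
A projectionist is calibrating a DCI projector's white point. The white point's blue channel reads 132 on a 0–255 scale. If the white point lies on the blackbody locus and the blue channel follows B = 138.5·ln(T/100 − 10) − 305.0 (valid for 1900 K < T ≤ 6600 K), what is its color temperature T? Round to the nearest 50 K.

3350 K

ln(t − 10) = (132 + 305.0) / 138.5 = 3.1552.
t − 10 = e^3.1552 = 23.459, so t = 33.459.
T = 100·t = 3346 K → 3350 K to the nearest 50 K.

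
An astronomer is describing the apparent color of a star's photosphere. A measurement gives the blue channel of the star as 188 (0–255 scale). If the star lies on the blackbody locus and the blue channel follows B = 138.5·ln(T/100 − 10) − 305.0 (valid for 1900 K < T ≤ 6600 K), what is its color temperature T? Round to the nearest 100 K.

4500 K

ln(t − 10) = (188 + 305.0) / 138.5 = 3.5596.
t − 10 = e^3.5596 = 35.148, so t = 45.148.
T = 100·t = 4515 K → 4500 K to the nearest 100 K.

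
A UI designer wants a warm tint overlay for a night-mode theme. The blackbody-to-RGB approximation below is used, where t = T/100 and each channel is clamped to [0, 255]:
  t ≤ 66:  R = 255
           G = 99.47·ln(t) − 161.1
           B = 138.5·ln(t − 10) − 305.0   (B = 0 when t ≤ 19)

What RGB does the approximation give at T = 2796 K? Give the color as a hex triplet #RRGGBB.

#FFAA5F

t = 2796/100 = 27.96; the t ≤ 66 branch applies.
R = 255 by definition for t ≤ 66.
G = 99.47·ln 27.96 − 161.1 = 99.47·3.3308 − 161.1 = 170.212.
B = 138.5·ln(27.96 − 10) − 305.0 = 138.5·ln 17.96 − 305.0 = 138.5·2.8881 − 305.0 = 95.008.
Rounded: (255, 170, 95).
In hex: #FFAA5F.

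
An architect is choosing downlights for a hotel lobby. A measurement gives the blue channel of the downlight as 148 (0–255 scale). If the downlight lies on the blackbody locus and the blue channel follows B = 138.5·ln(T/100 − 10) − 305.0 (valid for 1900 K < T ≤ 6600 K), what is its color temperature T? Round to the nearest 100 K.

ln(t − 10) = (148 + 305.0) / 138.5 = 3.2708.
t − 10 = e^3.2708 = 26.331, so t = 36.331.
T = 100·t = 3633 K → 3600 K to the nearest 100 K.

3600 K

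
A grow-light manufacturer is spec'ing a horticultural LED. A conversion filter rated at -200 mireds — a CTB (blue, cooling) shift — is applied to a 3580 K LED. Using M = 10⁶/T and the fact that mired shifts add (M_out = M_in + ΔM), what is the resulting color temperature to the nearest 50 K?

12600 K

M_in = 10⁶/3580 = 279.33 mireds.
M_out = 279.33 + (-200) = 79.33 mireds.
T_out = 10⁶/79.33 = 12605.6 K → 12600 K.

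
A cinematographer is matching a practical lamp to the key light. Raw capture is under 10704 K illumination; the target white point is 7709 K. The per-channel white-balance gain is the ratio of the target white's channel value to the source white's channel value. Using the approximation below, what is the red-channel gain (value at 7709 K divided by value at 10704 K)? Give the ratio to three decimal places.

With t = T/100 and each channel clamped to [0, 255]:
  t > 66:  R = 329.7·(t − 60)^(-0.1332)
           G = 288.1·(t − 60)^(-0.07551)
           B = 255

At 10704 K (t = 107.04):
  R = 329.7·(107.04 − 60)^(-0.1332) = 329.7·47.04^(-0.1332) = 329.7·0.59872 = 197.400.
At 7709 K (t = 77.09):
  R = 329.7·(77.09 − 60)^(-0.1332) = 329.7·17.09^(-0.1332) = 329.7·0.68517 = 225.901.
Gain = 225.901 / 197.400 = 1.1444 → 1.144.

1.144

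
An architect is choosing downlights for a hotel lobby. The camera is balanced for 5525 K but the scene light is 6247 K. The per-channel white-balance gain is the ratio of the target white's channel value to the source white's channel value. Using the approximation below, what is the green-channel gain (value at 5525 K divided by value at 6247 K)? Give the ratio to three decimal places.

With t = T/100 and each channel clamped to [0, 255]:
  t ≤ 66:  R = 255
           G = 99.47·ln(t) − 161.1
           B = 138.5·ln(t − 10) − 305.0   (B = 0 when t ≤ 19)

At 6247 K (t = 62.47):
  G = 99.47·ln 62.47 − 161.1 = 99.47·4.1347 − 161.1 = 250.177.
At 5525 K (t = 55.25):
  G = 99.47·ln 55.25 − 161.1 = 99.47·4.0119 − 161.1 = 237.961.
Gain = 237.961 / 250.177 = 0.9512 → 0.951.

0.951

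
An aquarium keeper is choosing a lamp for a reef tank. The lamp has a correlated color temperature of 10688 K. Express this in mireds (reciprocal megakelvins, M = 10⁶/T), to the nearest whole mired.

94 mireds

M = 10⁶ / 10688 = 93.563 → 94 mireds.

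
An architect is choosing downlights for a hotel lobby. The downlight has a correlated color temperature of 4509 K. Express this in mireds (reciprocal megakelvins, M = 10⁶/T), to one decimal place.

M = 10⁶ / 4509 = 221.779 → 221.8 mireds.

221.8 mireds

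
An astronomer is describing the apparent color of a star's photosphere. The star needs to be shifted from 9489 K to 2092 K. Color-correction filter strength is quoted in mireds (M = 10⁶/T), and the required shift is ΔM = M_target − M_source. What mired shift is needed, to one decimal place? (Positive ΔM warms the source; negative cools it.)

+372.6 mireds

M_source = 10⁶/9489 = 105.385; M_target = 10⁶/2092 = 478.011.
ΔM = 478.011 − 105.385 = 372.626 → +372.6 mireds, a warming shift.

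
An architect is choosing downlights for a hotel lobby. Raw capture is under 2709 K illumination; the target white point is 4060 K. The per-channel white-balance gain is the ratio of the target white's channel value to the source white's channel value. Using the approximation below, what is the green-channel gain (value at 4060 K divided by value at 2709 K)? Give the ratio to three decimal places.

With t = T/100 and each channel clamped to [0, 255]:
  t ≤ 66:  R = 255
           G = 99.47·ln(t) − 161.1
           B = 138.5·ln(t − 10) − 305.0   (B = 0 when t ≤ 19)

At 2709 K (t = 27.09):
  G = 99.47·ln 27.09 − 161.1 = 99.47·3.2992 − 161.1 = 167.068.
At 4060 K (t = 40.6):
  G = 99.47·ln 40.6 − 161.1 = 99.47·3.7038 − 161.1 = 207.314.
Gain = 207.314 / 167.068 = 1.2409 → 1.241.

1.241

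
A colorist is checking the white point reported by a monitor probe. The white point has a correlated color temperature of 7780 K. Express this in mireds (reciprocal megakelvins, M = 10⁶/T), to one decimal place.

128.5 mireds

M = 10⁶ / 7780 = 128.535 → 128.5 mireds.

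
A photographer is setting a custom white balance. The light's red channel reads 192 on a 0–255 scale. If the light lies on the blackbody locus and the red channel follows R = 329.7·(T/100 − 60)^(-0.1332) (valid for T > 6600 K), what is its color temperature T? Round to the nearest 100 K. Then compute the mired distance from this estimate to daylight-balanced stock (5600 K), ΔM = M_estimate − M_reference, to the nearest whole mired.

(t − 60)^(-0.1332) = 192/329.7 = 0.58235.
t − 60 = 0.58235^(1/-0.1332) = 0.58235^(-7.508) = 57.929, so t = 117.929.
T = 100·t = 11793 K → 11800 K to the nearest 100 K.
M_estimate = 10⁶/11800 = 84.75; M_reference = 10⁶/5600 = 178.57.
ΔM = 84.75 − 178.57 = -93.83 → -94 mireds.

-94 mireds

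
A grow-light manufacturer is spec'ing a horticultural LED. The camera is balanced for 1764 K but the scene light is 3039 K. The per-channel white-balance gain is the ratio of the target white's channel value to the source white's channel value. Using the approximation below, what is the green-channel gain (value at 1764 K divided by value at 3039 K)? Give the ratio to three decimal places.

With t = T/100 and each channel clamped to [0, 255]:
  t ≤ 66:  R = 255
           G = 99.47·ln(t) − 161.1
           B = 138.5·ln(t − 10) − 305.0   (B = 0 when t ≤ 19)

At 3039 K (t = 30.39):
  G = 99.47·ln 30.39 − 161.1 = 99.47·3.4141 − 161.1 = 178.502.
At 1764 K (t = 17.64):
  G = 99.47·ln 17.64 − 161.1 = 99.47·2.8702 − 161.1 = 124.396.
Gain = 124.396 / 178.502 = 0.6969 → 0.697.

0.697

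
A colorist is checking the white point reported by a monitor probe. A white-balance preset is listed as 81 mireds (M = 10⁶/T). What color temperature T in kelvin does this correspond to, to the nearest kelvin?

12346 K

T = 10⁶ / 81 = 12345.68 K → 12346 K.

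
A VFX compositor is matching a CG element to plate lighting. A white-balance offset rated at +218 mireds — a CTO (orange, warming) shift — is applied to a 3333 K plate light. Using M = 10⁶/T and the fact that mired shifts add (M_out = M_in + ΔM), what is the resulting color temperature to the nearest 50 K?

M_in = 10⁶/3333 = 300.03 mireds.
M_out = 300.03 + (+218) = 518.03 mireds.
T_out = 10⁶/518.03 = 1930.4 K → 1950 K.

1950 K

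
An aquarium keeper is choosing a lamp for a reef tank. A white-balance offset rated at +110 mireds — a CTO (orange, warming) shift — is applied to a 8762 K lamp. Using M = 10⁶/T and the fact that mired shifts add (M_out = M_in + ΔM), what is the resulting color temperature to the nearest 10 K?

M_in = 10⁶/8762 = 114.13 mireds.
M_out = 114.13 + (+110) = 224.13 mireds.
T_out = 10⁶/224.13 = 4461.7 K → 4460 K.

4460 K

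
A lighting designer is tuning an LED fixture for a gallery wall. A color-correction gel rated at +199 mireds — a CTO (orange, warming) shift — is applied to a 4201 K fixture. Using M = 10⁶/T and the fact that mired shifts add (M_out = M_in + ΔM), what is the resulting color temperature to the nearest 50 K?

M_in = 10⁶/4201 = 238.04 mireds.
M_out = 238.04 + (+199) = 437.04 mireds.
T_out = 10⁶/437.04 = 2288.1 K → 2300 K.

2300 K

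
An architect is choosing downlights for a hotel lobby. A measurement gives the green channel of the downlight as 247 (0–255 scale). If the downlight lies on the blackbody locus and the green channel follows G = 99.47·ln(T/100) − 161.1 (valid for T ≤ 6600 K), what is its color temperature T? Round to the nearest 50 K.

6050 K

ln t = (247 + 161.1) / 99.47 = 4.1027.
t = e^4.1027 = 60.506.
T = 100·t = 6051 K → 6050 K to the nearest 50 K.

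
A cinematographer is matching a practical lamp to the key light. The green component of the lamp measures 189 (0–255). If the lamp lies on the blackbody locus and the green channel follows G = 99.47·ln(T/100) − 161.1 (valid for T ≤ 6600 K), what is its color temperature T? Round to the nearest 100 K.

ln t = (189 + 161.1) / 99.47 = 3.5197.
t = e^3.5197 = 33.773.
T = 100·t = 3377 K → 3400 K to the nearest 100 K.

3400 K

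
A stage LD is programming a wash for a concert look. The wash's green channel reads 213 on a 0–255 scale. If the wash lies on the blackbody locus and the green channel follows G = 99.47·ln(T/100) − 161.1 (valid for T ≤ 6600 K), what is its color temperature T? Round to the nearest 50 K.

4300 K

ln t = (213 + 161.1) / 99.47 = 3.7609.
t = e^3.7609 = 42.989.
T = 100·t = 4299 K → 4300 K to the nearest 50 K.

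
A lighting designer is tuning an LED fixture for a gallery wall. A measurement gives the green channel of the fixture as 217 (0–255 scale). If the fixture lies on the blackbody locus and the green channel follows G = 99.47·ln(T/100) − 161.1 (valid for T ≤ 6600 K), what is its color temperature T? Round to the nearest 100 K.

ln t = (217 + 161.1) / 99.47 = 3.8011.
t = e^3.8011 = 44.752.
T = 100·t = 4475 K → 4500 K to the nearest 100 K.

4500 K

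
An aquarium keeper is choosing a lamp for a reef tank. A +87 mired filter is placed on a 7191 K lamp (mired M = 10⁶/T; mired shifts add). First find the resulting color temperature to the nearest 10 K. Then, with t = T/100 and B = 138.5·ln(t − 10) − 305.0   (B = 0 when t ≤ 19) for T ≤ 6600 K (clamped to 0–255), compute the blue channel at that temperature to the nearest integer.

M_in = 10⁶/7191 = 139.06; M_out = 139.06 + (+87) = 226.06.
T_out = 10⁶/226.06 = 4423.6 K → 4420 K; t = 44.2.
B = 138.5·ln(44.2 − 10) − 305.0 = 138.5·ln 34.2 − 305.0 = 138.5·3.5322 − 305.0 = 184.213.
Rounded: 184.

184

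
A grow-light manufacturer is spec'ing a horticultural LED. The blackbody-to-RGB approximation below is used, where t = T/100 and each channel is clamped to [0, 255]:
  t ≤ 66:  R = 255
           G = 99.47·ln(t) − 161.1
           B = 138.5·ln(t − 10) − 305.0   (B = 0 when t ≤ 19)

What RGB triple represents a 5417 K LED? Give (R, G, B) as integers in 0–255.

t = 5417/100 = 54.17; the t ≤ 66 branch applies.
R = 255 by definition for t ≤ 66.
G = 99.47·ln 54.17 − 161.1 = 99.47·3.9921 − 161.1 = 235.997.
B = 138.5·ln(54.17 − 10) − 305.0 = 138.5·ln 44.17 − 305.0 = 138.5·3.7880 − 305.0 = 219.644.
Rounded: (255, 236, 220).

(255, 236, 220)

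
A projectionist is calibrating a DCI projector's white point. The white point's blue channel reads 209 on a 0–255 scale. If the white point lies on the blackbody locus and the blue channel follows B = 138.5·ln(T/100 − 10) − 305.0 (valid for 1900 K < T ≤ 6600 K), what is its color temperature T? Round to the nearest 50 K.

ln(t − 10) = (209 + 305.0) / 138.5 = 3.7112.
t − 10 = e^3.7112 = 40.903, so t = 50.903.
T = 100·t = 5090 K → 5100 K to the nearest 50 K.

5100 K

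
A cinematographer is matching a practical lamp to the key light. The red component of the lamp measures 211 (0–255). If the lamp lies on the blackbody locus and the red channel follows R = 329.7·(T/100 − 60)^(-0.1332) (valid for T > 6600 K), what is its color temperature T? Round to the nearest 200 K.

8800 K

(t − 60)^(-0.1332) = 211/329.7 = 0.63998.
t − 60 = 0.63998^(1/-0.1332) = 0.63998^(-7.508) = 28.525, so t = 88.525.
T = 100·t = 8853 K → 8800 K to the nearest 200 K.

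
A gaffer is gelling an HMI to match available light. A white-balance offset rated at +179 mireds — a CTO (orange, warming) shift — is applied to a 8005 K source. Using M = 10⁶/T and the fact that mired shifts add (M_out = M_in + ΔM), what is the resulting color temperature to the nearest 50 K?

M_in = 10⁶/8005 = 124.92 mireds.
M_out = 124.92 + (+179) = 303.92 mireds.
T_out = 10⁶/303.92 = 3290.3 K → 3300 K.

3300 K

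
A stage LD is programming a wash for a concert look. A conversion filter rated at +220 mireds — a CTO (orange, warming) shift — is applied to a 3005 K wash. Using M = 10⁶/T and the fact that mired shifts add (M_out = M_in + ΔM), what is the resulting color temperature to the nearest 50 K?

1800 K

M_in = 10⁶/3005 = 332.78 mireds.
M_out = 332.78 + (+220) = 552.78 mireds.
T_out = 10⁶/552.78 = 1809.0 K → 1800 K.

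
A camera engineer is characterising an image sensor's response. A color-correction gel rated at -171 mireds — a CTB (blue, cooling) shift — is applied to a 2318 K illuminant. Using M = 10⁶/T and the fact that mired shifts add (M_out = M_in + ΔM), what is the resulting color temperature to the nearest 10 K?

M_in = 10⁶/2318 = 431.41 mireds.
M_out = 431.41 + (-171) = 260.41 mireds.
T_out = 10⁶/260.41 = 3840.2 K → 3840 K.

3840 K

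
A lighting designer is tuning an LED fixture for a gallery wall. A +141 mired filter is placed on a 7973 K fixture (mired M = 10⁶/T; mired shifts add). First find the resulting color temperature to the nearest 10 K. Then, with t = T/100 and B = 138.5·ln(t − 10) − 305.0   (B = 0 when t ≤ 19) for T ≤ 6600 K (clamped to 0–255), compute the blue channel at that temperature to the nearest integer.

M_in = 10⁶/7973 = 125.42; M_out = 125.42 + (+141) = 266.42.
T_out = 10⁶/266.42 = 3753.4 K → 3750 K; t = 37.5.
B = 138.5·ln(37.5 − 10) − 305.0 = 138.5·ln 27.5 − 305.0 = 138.5·3.3142 − 305.0 = 154.015.
Rounded: 154.

154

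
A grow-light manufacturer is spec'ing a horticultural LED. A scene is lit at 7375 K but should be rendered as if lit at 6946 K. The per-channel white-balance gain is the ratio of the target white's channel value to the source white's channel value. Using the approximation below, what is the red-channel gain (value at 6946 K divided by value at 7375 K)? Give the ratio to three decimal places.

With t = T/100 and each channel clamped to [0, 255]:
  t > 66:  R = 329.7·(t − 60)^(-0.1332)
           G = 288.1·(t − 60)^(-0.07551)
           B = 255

1.051

At 7375 K (t = 73.75):
  R = 329.7·(73.75 − 60)^(-0.1332) = 329.7·13.75^(-0.1332) = 329.7·0.70531 = 232.540.
At 6946 K (t = 69.46):
  R = 329.7·(69.46 − 60)^(-0.1332) = 329.7·9.46^(-0.1332) = 329.7·0.74133 = 244.416.
Gain = 244.416 / 232.540 = 1.0511 → 1.051.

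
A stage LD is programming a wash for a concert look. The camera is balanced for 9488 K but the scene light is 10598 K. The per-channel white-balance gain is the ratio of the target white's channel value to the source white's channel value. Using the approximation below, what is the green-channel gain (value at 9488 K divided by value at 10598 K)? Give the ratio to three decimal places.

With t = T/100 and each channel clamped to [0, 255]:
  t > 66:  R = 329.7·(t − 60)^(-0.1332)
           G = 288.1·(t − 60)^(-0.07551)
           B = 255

1.021

At 10598 K (t = 105.98):
  G = 288.1·(105.98 − 60)^(-0.07551) = 288.1·45.98^(-0.07551) = 288.1·0.74896 = 215.776.
At 9488 K (t = 94.88):
  G = 288.1·(94.88 − 60)^(-0.07551) = 288.1·34.88^(-0.07551) = 288.1·0.76475 = 220.325.
Gain = 220.325 / 215.776 = 1.0211 → 1.021.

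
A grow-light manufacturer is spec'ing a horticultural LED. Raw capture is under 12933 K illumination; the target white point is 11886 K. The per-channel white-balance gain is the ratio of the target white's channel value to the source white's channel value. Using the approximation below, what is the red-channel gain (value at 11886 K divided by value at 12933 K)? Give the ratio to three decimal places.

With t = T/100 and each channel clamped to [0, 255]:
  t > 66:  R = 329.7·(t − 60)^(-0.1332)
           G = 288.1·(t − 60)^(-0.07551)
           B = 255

At 12933 K (t = 129.33):
  R = 329.7·(129.33 − 60)^(-0.1332) = 329.7·69.33^(-0.1332) = 329.7·0.56858 = 187.460.
At 11886 K (t = 118.86):
  R = 329.7·(118.86 − 60)^(-0.1332) = 329.7·58.86^(-0.1332) = 329.7·0.58111 = 191.593.
Gain = 191.593 / 187.460 = 1.0220 → 1.022.

1.022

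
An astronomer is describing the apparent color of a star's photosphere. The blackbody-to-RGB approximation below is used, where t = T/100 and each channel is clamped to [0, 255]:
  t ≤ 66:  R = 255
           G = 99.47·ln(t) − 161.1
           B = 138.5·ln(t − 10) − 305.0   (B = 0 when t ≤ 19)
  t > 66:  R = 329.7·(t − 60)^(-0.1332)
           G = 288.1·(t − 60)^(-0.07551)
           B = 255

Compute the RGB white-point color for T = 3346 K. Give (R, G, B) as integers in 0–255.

(255, 188, 132)

t = 3346/100 = 33.46; the t ≤ 66 branch applies.
R = 255 by definition for t ≤ 66.
G = 99.47·ln 33.46 − 161.1 = 99.47·3.5104 − 161.1 = 188.075.
B = 138.5·ln(33.46 − 10) − 305.0 = 138.5·ln 23.46 − 305.0 = 138.5·3.1553 − 305.0 = 132.009.
Rounded: (255, 188, 132).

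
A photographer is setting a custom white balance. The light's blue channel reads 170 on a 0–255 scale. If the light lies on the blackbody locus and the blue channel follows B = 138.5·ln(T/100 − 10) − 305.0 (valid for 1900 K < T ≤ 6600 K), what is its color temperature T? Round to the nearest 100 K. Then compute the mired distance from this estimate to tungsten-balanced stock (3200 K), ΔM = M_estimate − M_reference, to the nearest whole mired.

ln(t − 10) = (170 + 305.0) / 138.5 = 3.4296.
t − 10 = e^3.4296 = 30.864, so t = 40.864.
T = 100·t = 4086 K → 4100 K to the nearest 100 K.
M_estimate = 10⁶/4100 = 243.90; M_reference = 10⁶/3200 = 312.50.
ΔM = 243.90 − 312.50 = -68.60 → -69 mireds.

-69 mireds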